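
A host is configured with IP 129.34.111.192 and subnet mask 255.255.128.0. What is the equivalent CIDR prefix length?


Binary: 11111111.11111111.10000000.00000000
Count leading 1s
Prefix: /17


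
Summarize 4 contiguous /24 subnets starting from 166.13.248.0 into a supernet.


Original prefix: /24
Number of subnets: 4 = 2^2
New prefix = 24 - 2 = 22
Supernet: 166.13.248.0/22


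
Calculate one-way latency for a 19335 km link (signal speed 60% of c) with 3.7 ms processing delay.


Speed = 0.6 * 3e5 km/s = 180000 km/s
Propagation delay = 19335 / 180000 = 0.1074 s = 107.4167 ms
Processing delay = 3.7 ms
Total one-way latency = 111.1167 ms


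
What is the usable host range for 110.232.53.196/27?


Network: 110.232.53.192
Broadcast: 110.232.53.223
First usable = network + 1
Last usable = broadcast - 1
Range: 110.232.53.193 to 110.232.53.222


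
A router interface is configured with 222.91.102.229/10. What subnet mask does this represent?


/10 means 10 network bits, 22 host bits
Binary: 11111111110000000000000000000000
Mask: 255.192.0.0


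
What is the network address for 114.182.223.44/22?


IP:   01110010.10110110.11011111.00101100
Mask: 11111111.11111111.11111100.00000000
AND operation:
Net:  01110010.10110110.11011100.00000000
Network: 114.182.220.0/22


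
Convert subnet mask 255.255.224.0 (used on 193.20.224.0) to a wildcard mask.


Subnet mask: 255.255.224.0
Wildcard = 255.255.255.255 - subnet mask
255 - 255 = 0
255 - 255 = 0
255 - 224 = 31
255 - 0 = 255
Wildcard: 0.0.31.255


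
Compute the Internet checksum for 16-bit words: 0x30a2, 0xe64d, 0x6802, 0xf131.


Sum all words (with carry folding):
+ 0x30a2 = 0x30a2
+ 0xe64d = 0x16f0
+ 0x6802 = 0x7ef2
+ 0xf131 = 0x7024
One's complement: ~0x7024
Checksum = 0x8fdb


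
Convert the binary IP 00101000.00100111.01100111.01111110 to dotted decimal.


00101000 = 40
00100111 = 39
01100111 = 103
01111110 = 126
IP: 40.39.103.126


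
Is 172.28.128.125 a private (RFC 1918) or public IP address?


RFC 1918 private ranges:
  10.0.0.0/8 (10.0.0.0 - 10.255.255.255)
  172.16.0.0/12 (172.16.0.0 - 172.31.255.255)
  192.168.0.0/16 (192.168.0.0 - 192.168.255.255)
Private (in 172.16.0.0/12)


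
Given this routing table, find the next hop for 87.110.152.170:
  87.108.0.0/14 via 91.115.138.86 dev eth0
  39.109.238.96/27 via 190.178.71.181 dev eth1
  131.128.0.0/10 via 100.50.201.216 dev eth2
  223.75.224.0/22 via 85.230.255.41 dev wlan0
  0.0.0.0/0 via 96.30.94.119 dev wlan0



Longest prefix match for 87.110.152.170:
  /14 87.108.0.0: MATCH
  /27 39.109.238.96: no
  /10 131.128.0.0: no
  /22 223.75.224.0: no
  /0 0.0.0.0: MATCH
Selected: next-hop 91.115.138.86 via eth0 (matched /14)


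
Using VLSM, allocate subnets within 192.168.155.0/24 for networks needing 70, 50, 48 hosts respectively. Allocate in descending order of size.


70 hosts -> /25 (126 usable): 192.168.155.0/25
50 hosts -> /26 (62 usable): 192.168.155.128/26
48 hosts -> /26 (62 usable): 192.168.155.192/26
Allocation: 192.168.155.0/25 (70 hosts, 126 usable); 192.168.155.128/26 (50 hosts, 62 usable); 192.168.155.192/26 (48 hosts, 62 usable)


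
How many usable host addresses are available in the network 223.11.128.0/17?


Host bits = 32 - 17 = 15
Total addresses = 2^15 = 32768
Usable = total - 2 (network and broadcast)
Usable hosts: 32766


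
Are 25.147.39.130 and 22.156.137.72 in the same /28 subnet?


Mask: 255.255.255.240
25.147.39.130 AND mask = 25.147.39.128
22.156.137.72 AND mask = 22.156.137.64
No, different subnets (25.147.39.128 vs 22.156.137.64)


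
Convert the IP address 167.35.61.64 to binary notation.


167 = 10100111
35 = 00100011
61 = 00111101
64 = 01000000
Binary: 10100111.00100011.00111101.01000000


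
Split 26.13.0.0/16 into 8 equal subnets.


New prefix = 16 + 3 = 19
Each subnet has 8192 addresses
  26.13.0.0/19
  26.13.32.0/19
  26.13.64.0/19
  26.13.96.0/19
  26.13.128.0/19
  26.13.160.0/19
  26.13.192.0/19
  26.13.224.0/19
Subnets: 26.13.0.0/19, 26.13.32.0/19, 26.13.64.0/19, 26.13.96.0/19, 26.13.128.0/19, 26.13.160.0/19, 26.13.192.0/19, 26.13.224.0/19


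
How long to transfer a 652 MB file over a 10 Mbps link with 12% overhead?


Effective throughput = 10 * (1 - 12/100) = 8.8 Mbps
File size in Mb = 652 * 8 = 5216 Mb
Time = 5216 / 8.8
Time = 592.7273 seconds


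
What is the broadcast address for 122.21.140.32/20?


Network: 122.21.128.0/20
Host bits = 12
Set all host bits to 1:
Broadcast: 122.21.143.255


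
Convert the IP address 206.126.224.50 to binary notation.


206 = 11001110
126 = 01111110
224 = 11100000
50 = 00110010
Binary: 11001110.01111110.11100000.00110010


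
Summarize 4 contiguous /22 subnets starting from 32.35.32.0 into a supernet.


Original prefix: /22
Number of subnets: 4 = 2^2
New prefix = 22 - 2 = 20
Supernet: 32.35.32.0/20


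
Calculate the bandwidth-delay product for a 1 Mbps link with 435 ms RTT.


BDP = bandwidth * RTT
= 1 Mbps * 435 ms
= 1 * 1e6 * 435 / 1000 bits
= 435000 bits
= 54375 bytes
= 53.1006 KB
BDP = 435000 bits (54375 bytes)


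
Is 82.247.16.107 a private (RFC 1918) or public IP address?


RFC 1918 private ranges:
  10.0.0.0/8 (10.0.0.0 - 10.255.255.255)
  172.16.0.0/12 (172.16.0.0 - 172.31.255.255)
  192.168.0.0/16 (192.168.0.0 - 192.168.255.255)
Public (not in any RFC 1918 range)


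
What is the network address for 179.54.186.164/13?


IP:   10110011.00110110.10111010.10100100
Mask: 11111111.11111000.00000000.00000000
AND operation:
Net:  10110011.00110000.00000000.00000000
Network: 179.48.0.0/13


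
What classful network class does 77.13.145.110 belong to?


First octet: 77
Binary: 01001101
0xxxxxxx -> Class A (1-126)
Class A, default mask 255.0.0.0 (/8)


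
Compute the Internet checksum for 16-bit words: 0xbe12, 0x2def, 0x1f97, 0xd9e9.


Sum all words (with carry folding):
+ 0xbe12 = 0xbe12
+ 0x2def = 0xec01
+ 0x1f97 = 0x0b99
+ 0xd9e9 = 0xe582
One's complement: ~0xe582
Checksum = 0x1a7d


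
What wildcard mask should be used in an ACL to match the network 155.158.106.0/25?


Subnet mask: 255.255.255.128
Wildcard = 255.255.255.255 - subnet mask
255 - 255 = 0
255 - 255 = 0
255 - 255 = 0
255 - 128 = 127
Wildcard: 0.0.0.127


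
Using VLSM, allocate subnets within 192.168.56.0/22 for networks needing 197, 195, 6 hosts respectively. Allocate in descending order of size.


197 hosts -> /24 (254 usable): 192.168.56.0/24
195 hosts -> /24 (254 usable): 192.168.57.0/24
6 hosts -> /29 (6 usable): 192.168.58.0/29
Allocation: 192.168.56.0/24 (197 hosts, 254 usable); 192.168.57.0/24 (195 hosts, 254 usable); 192.168.58.0/29 (6 hosts, 6 usable)


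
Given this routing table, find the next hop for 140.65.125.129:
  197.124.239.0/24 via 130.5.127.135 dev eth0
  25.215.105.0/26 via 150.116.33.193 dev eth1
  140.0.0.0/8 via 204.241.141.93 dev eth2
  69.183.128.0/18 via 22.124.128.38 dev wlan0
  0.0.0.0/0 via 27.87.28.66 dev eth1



Longest prefix match for 140.65.125.129:
  /24 197.124.239.0: no
  /26 25.215.105.0: no
  /8 140.0.0.0: MATCH
  /18 69.183.128.0: no
  /0 0.0.0.0: MATCH
Selected: next-hop 204.241.141.93 via eth2 (matched /8)


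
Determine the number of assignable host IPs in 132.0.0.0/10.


Host bits = 32 - 10 = 22
Total addresses = 2^22 = 4194304
Usable = total - 2 (network and broadcast)
Usable hosts: 4194302


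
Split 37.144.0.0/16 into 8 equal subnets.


New prefix = 16 + 3 = 19
Each subnet has 8192 addresses
  37.144.0.0/19
  37.144.32.0/19
  37.144.64.0/19
  37.144.96.0/19
  37.144.128.0/19
  37.144.160.0/19
  37.144.192.0/19
  37.144.224.0/19
Subnets: 37.144.0.0/19, 37.144.32.0/19, 37.144.64.0/19, 37.144.96.0/19, 37.144.128.0/19, 37.144.160.0/19, 37.144.192.0/19, 37.144.224.0/19


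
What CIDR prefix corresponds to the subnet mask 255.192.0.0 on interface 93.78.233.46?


Binary: 11111111.11000000.00000000.00000000
Count leading 1s
Prefix: /10


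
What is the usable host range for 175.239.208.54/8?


Network: 175.0.0.0
Broadcast: 175.255.255.255
First usable = network + 1
Last usable = broadcast - 1
Range: 175.0.0.1 to 175.255.255.254


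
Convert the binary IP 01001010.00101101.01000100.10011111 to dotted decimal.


01001010 = 74
00101101 = 45
01000100 = 68
10011111 = 159
IP: 74.45.68.159


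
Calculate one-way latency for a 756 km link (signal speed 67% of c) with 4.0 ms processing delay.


Speed = 0.67 * 3e5 km/s = 201000 km/s
Propagation delay = 756 / 201000 = 0.0038 s = 3.7612 ms
Processing delay = 4.0 ms
Total one-way latency = 7.7612 ms


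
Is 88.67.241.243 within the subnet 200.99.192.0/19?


Subnet network: 200.99.192.0
Test IP AND mask: 88.67.224.0
No, 88.67.241.243 is not in 200.99.192.0/19


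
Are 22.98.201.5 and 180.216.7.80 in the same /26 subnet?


Mask: 255.255.255.192
22.98.201.5 AND mask = 22.98.201.0
180.216.7.80 AND mask = 180.216.7.64
No, different subnets (22.98.201.0 vs 180.216.7.64)


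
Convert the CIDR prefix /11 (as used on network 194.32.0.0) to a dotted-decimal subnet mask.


/11 means 11 network bits, 21 host bits
Binary: 11111111111000000000000000000000
Mask: 255.224.0.0


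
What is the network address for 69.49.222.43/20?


IP:   01000101.00110001.11011110.00101011
Mask: 11111111.11111111.11110000.00000000
AND operation:
Net:  01000101.00110001.11010000.00000000
Network: 69.49.208.0/20


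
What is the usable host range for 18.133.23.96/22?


Network: 18.133.20.0
Broadcast: 18.133.23.255
First usable = network + 1
Last usable = broadcast - 1
Range: 18.133.20.1 to 18.133.23.254


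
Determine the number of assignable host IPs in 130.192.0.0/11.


Host bits = 32 - 11 = 21
Total addresses = 2^21 = 2097152
Usable = total - 2 (network and broadcast)
Usable hosts: 2097150


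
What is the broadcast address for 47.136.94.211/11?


Network: 47.128.0.0/11
Host bits = 21
Set all host bits to 1:
Broadcast: 47.159.255.255


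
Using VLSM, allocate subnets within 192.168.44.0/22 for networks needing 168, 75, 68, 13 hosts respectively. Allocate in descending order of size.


168 hosts -> /24 (254 usable): 192.168.44.0/24
75 hosts -> /25 (126 usable): 192.168.45.0/25
68 hosts -> /25 (126 usable): 192.168.45.128/25
13 hosts -> /28 (14 usable): 192.168.46.0/28
Allocation: 192.168.44.0/24 (168 hosts, 254 usable); 192.168.45.0/25 (75 hosts, 126 usable); 192.168.45.128/25 (68 hosts, 126 usable); 192.168.46.0/28 (13 hosts, 14 usable)


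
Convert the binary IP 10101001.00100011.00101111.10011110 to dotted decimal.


10101001 = 169
00100011 = 35
00101111 = 47
10011110 = 158
IP: 169.35.47.158


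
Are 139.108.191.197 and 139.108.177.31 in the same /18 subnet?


Mask: 255.255.192.0
139.108.191.197 AND mask = 139.108.128.0
139.108.177.31 AND mask = 139.108.128.0
Yes, same subnet (139.108.128.0)


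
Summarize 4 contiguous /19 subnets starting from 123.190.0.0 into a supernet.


Original prefix: /19
Number of subnets: 4 = 2^2
New prefix = 19 - 2 = 17
Supernet: 123.190.0.0/17


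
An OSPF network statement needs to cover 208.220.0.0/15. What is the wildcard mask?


Subnet mask: 255.254.0.0
Wildcard = 255.255.255.255 - subnet mask
255 - 255 = 0
255 - 254 = 1
255 - 0 = 255
255 - 0 = 255
Wildcard: 0.1.255.255


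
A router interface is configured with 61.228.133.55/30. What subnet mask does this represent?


/30 means 30 network bits, 2 host bits
Binary: 11111111111111111111111111111100
Mask: 255.255.255.252


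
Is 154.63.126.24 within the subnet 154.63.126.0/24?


Subnet network: 154.63.126.0
Test IP AND mask: 154.63.126.0
Yes, 154.63.126.24 is in 154.63.126.0/24


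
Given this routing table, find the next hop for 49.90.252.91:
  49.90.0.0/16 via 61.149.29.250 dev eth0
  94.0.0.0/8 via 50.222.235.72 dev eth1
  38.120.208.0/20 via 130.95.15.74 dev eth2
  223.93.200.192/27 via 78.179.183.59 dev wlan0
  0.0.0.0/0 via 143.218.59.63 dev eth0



Longest prefix match for 49.90.252.91:
  /16 49.90.0.0: MATCH
  /8 94.0.0.0: no
  /20 38.120.208.0: no
  /27 223.93.200.192: no
  /0 0.0.0.0: MATCH
Selected: next-hop 61.149.29.250 via eth0 (matched /16)


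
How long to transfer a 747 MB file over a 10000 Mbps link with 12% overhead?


Effective throughput = 10000 * (1 - 12/100) = 8800 Mbps
File size in Mb = 747 * 8 = 5976 Mb
Time = 5976 / 8800
Time = 0.6791 seconds


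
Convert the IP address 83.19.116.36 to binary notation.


83 = 01010011
19 = 00010011
116 = 01110100
36 = 00100100
Binary: 01010011.00010011.01110100.00100100


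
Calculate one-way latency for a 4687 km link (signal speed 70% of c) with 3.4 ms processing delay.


Speed = 0.7 * 3e5 km/s = 210000 km/s
Propagation delay = 4687 / 210000 = 0.0223 s = 22.319 ms
Processing delay = 3.4 ms
Total one-way latency = 25.719 ms


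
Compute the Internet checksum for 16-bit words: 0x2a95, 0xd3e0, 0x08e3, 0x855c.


Sum all words (with carry folding):
+ 0x2a95 = 0x2a95
+ 0xd3e0 = 0xfe75
+ 0x08e3 = 0x0759
+ 0x855c = 0x8cb5
One's complement: ~0x8cb5
Checksum = 0x734a


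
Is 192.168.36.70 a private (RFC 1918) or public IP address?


RFC 1918 private ranges:
  10.0.0.0/8 (10.0.0.0 - 10.255.255.255)
  172.16.0.0/12 (172.16.0.0 - 172.31.255.255)
  192.168.0.0/16 (192.168.0.0 - 192.168.255.255)
Private (in 192.168.0.0/16)


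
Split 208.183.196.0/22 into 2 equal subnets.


New prefix = 22 + 1 = 23
Each subnet has 512 addresses
  208.183.196.0/23
  208.183.198.0/23
Subnets: 208.183.196.0/23, 208.183.198.0/23


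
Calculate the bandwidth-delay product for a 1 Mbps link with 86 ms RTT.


BDP = bandwidth * RTT
= 1 Mbps * 86 ms
= 1 * 1e6 * 86 / 1000 bits
= 86000 bits
= 10750 bytes
= 10.498 KB
BDP = 86000 bits (10750 bytes)


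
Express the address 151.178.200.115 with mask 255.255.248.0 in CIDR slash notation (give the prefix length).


Binary: 11111111.11111111.11111000.00000000
Count leading 1s
Prefix: /21


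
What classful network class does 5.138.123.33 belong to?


First octet: 5
Binary: 00000101
0xxxxxxx -> Class A (1-126)
Class A, default mask 255.0.0.0 (/8)


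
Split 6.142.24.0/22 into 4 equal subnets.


New prefix = 22 + 2 = 24
Each subnet has 256 addresses
  6.142.24.0/24
  6.142.25.0/24
  6.142.26.0/24
  6.142.27.0/24
Subnets: 6.142.24.0/24, 6.142.25.0/24, 6.142.26.0/24, 6.142.27.0/24


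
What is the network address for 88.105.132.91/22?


IP:   01011000.01101001.10000100.01011011
Mask: 11111111.11111111.11111100.00000000
AND operation:
Net:  01011000.01101001.10000100.00000000
Network: 88.105.132.0/22


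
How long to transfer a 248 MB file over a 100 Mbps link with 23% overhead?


Effective throughput = 100 * (1 - 23/100) = 77 Mbps
File size in Mb = 248 * 8 = 1984 Mb
Time = 1984 / 77
Time = 25.7662 seconds


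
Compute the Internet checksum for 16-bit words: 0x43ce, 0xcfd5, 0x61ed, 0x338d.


Sum all words (with carry folding):
+ 0x43ce = 0x43ce
+ 0xcfd5 = 0x13a4
+ 0x61ed = 0x7591
+ 0x338d = 0xa91e
One's complement: ~0xa91e
Checksum = 0x56e1


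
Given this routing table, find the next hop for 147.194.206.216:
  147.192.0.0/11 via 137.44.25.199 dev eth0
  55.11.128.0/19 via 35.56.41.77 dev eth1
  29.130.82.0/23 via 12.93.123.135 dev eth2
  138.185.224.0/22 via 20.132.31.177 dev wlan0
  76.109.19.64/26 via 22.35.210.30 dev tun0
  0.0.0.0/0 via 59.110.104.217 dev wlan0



Longest prefix match for 147.194.206.216:
  /11 147.192.0.0: MATCH
  /19 55.11.128.0: no
  /23 29.130.82.0: no
  /22 138.185.224.0: no
  /26 76.109.19.64: no
  /0 0.0.0.0: MATCH
Selected: next-hop 137.44.25.199 via eth0 (matched /11)


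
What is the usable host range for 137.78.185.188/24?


Network: 137.78.185.0
Broadcast: 137.78.185.255
First usable = network + 1
Last usable = broadcast - 1
Range: 137.78.185.1 to 137.78.185.254


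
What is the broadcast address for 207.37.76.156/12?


Network: 207.32.0.0/12
Host bits = 20
Set all host bits to 1:
Broadcast: 207.47.255.255


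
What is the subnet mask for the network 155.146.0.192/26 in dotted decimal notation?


/26 means 26 network bits, 6 host bits
Binary: 11111111111111111111111111000000
Mask: 255.255.255.192


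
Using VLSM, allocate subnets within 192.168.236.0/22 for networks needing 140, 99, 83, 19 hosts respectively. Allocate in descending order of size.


140 hosts -> /24 (254 usable): 192.168.236.0/24
99 hosts -> /25 (126 usable): 192.168.237.0/25
83 hosts -> /25 (126 usable): 192.168.237.128/25
19 hosts -> /27 (30 usable): 192.168.238.0/27
Allocation: 192.168.236.0/24 (140 hosts, 254 usable); 192.168.237.0/25 (99 hosts, 126 usable); 192.168.237.128/25 (83 hosts, 126 usable); 192.168.238.0/27 (19 hosts, 30 usable)


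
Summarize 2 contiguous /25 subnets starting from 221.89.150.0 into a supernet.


Original prefix: /25
Number of subnets: 2 = 2^1
New prefix = 25 - 1 = 24
Supernet: 221.89.150.0/24


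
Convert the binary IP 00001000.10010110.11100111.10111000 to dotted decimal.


00001000 = 8
10010110 = 150
11100111 = 231
10111000 = 184
IP: 8.150.231.184


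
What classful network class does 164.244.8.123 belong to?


First octet: 164
Binary: 10100100
10xxxxxx -> Class B (128-191)
Class B, default mask 255.255.0.0 (/16)


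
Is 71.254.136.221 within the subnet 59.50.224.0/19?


Subnet network: 59.50.224.0
Test IP AND mask: 71.254.128.0
No, 71.254.136.221 is not in 59.50.224.0/19


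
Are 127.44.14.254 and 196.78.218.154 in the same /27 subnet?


Mask: 255.255.255.224
127.44.14.254 AND mask = 127.44.14.224
196.78.218.154 AND mask = 196.78.218.128
No, different subnets (127.44.14.224 vs 196.78.218.128)


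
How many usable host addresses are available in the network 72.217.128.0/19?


Host bits = 32 - 19 = 13
Total addresses = 2^13 = 8192
Usable = total - 2 (network and broadcast)
Usable hosts: 8190


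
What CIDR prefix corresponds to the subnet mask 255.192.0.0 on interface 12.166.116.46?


Binary: 11111111.11000000.00000000.00000000
Count leading 1s
Prefix: /10


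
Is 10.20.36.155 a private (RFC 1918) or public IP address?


RFC 1918 private ranges:
  10.0.0.0/8 (10.0.0.0 - 10.255.255.255)
  172.16.0.0/12 (172.16.0.0 - 172.31.255.255)
  192.168.0.0/16 (192.168.0.0 - 192.168.255.255)
Private (in 10.0.0.0/8)


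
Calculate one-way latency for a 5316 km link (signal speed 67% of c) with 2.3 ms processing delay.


Speed = 0.67 * 3e5 km/s = 201000 km/s
Propagation delay = 5316 / 201000 = 0.0264 s = 26.4478 ms
Processing delay = 2.3 ms
Total one-way latency = 28.7478 ms


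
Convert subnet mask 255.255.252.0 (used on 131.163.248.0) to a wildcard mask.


Subnet mask: 255.255.252.0
Wildcard = 255.255.255.255 - subnet mask
255 - 255 = 0
255 - 255 = 0
255 - 252 = 3
255 - 0 = 255
Wildcard: 0.0.3.255


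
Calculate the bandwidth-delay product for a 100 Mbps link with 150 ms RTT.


BDP = bandwidth * RTT
= 100 Mbps * 150 ms
= 100 * 1e6 * 150 / 1000 bits
= 15000000 bits
= 1875000 bytes
= 1831.0547 KB
BDP = 15000000 bits (1875000 bytes)


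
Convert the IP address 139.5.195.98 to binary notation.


139 = 10001011
5 = 00000101
195 = 11000011
98 = 01100010
Binary: 10001011.00000101.11000011.01100010


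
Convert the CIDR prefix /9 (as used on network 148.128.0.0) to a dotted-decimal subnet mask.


/9 means 9 network bits, 23 host bits
Binary: 11111111100000000000000000000000
Mask: 255.128.0.0


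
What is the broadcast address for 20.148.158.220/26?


Network: 20.148.158.192/26
Host bits = 6
Set all host bits to 1:
Broadcast: 20.148.158.255


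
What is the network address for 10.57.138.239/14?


IP:   00001010.00111001.10001010.11101111
Mask: 11111111.11111100.00000000.00000000
AND operation:
Net:  00001010.00111000.00000000.00000000
Network: 10.56.0.0/14


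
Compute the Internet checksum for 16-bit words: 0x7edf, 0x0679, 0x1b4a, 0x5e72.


Sum all words (with carry folding):
+ 0x7edf = 0x7edf
+ 0x0679 = 0x8558
+ 0x1b4a = 0xa0a2
+ 0x5e72 = 0xff14
One's complement: ~0xff14
Checksum = 0x00eb


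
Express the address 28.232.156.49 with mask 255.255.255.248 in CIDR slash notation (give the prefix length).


Binary: 11111111.11111111.11111111.11111000
Count leading 1s
Prefix: /29


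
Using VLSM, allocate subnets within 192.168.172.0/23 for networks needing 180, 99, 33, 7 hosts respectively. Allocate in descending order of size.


180 hosts -> /24 (254 usable): 192.168.172.0/24
99 hosts -> /25 (126 usable): 192.168.173.0/25
33 hosts -> /26 (62 usable): 192.168.173.128/26
7 hosts -> /28 (14 usable): 192.168.173.192/28
Allocation: 192.168.172.0/24 (180 hosts, 254 usable); 192.168.173.0/25 (99 hosts, 126 usable); 192.168.173.128/26 (33 hosts, 62 usable); 192.168.173.192/28 (7 hosts, 14 usable)


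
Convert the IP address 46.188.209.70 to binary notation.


46 = 00101110
188 = 10111100
209 = 11010001
70 = 01000110
Binary: 00101110.10111100.11010001.01000110


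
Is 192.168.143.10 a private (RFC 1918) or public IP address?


RFC 1918 private ranges:
  10.0.0.0/8 (10.0.0.0 - 10.255.255.255)
  172.16.0.0/12 (172.16.0.0 - 172.31.255.255)
  192.168.0.0/16 (192.168.0.0 - 192.168.255.255)
Private (in 192.168.0.0/16)


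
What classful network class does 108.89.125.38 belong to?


First octet: 108
Binary: 01101100
0xxxxxxx -> Class A (1-126)
Class A, default mask 255.0.0.0 (/8)


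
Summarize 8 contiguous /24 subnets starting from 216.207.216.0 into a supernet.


Original prefix: /24
Number of subnets: 8 = 2^3
New prefix = 24 - 3 = 21
Supernet: 216.207.216.0/21


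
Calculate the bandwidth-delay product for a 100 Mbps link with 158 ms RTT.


BDP = bandwidth * RTT
= 100 Mbps * 158 ms
= 100 * 1e6 * 158 / 1000 bits
= 15800000 bits
= 1975000 bytes
= 1928.7109 KB
BDP = 15800000 bits (1975000 bytes)


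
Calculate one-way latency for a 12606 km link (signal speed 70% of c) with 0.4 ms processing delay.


Speed = 0.7 * 3e5 km/s = 210000 km/s
Propagation delay = 12606 / 210000 = 0.06 s = 60.0286 ms
Processing delay = 0.4 ms
Total one-way latency = 60.4286 ms


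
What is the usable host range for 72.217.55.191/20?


Network: 72.217.48.0
Broadcast: 72.217.63.255
First usable = network + 1
Last usable = broadcast - 1
Range: 72.217.48.1 to 72.217.63.254


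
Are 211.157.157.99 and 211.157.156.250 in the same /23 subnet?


Mask: 255.255.254.0
211.157.157.99 AND mask = 211.157.156.0
211.157.156.250 AND mask = 211.157.156.0
Yes, same subnet (211.157.156.0)


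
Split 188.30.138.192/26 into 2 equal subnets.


New prefix = 26 + 1 = 27
Each subnet has 32 addresses
  188.30.138.192/27
  188.30.138.224/27
Subnets: 188.30.138.192/27, 188.30.138.224/27


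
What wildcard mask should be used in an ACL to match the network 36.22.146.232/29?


Subnet mask: 255.255.255.248
Wildcard = 255.255.255.255 - subnet mask
255 - 255 = 0
255 - 255 = 0
255 - 255 = 0
255 - 248 = 7
Wildcard: 0.0.0.7


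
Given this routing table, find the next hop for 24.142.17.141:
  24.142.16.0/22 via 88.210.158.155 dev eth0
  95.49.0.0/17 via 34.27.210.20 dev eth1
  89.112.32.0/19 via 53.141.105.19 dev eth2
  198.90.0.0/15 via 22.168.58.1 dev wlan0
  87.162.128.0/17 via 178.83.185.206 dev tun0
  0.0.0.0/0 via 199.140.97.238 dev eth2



Longest prefix match for 24.142.17.141:
  /22 24.142.16.0: MATCH
  /17 95.49.0.0: no
  /19 89.112.32.0: no
  /15 198.90.0.0: no
  /17 87.162.128.0: no
  /0 0.0.0.0: MATCH
Selected: next-hop 88.210.158.155 via eth0 (matched /22)


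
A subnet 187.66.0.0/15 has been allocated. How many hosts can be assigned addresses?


Host bits = 32 - 15 = 17
Total addresses = 2^17 = 131072
Usable = total - 2 (network and broadcast)
Usable hosts: 131070


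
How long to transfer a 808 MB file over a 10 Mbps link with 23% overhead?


Effective throughput = 10 * (1 - 23/100) = 7.7 Mbps
File size in Mb = 808 * 8 = 6464 Mb
Time = 6464 / 7.7
Time = 839.4805 seconds


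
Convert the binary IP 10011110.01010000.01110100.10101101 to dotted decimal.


10011110 = 158
01010000 = 80
01110100 = 116
10101101 = 173
IP: 158.80.116.173


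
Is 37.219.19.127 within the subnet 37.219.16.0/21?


Subnet network: 37.219.16.0
Test IP AND mask: 37.219.16.0
Yes, 37.219.19.127 is in 37.219.16.0/21


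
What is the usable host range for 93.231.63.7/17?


Network: 93.231.0.0
Broadcast: 93.231.127.255
First usable = network + 1
Last usable = broadcast - 1
Range: 93.231.0.1 to 93.231.127.254


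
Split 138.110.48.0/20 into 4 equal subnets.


New prefix = 20 + 2 = 22
Each subnet has 1024 addresses
  138.110.48.0/22
  138.110.52.0/22
  138.110.56.0/22
  138.110.60.0/22
Subnets: 138.110.48.0/22, 138.110.52.0/22, 138.110.56.0/22, 138.110.60.0/22


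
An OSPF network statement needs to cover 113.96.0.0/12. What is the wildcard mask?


Subnet mask: 255.240.0.0
Wildcard = 255.255.255.255 - subnet mask
255 - 255 = 0
255 - 240 = 15
255 - 0 = 255
255 - 0 = 255
Wildcard: 0.15.255.255


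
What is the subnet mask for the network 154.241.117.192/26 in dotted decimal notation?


/26 means 26 network bits, 6 host bits
Binary: 11111111111111111111111111000000
Mask: 255.255.255.192


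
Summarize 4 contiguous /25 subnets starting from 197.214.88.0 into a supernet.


Original prefix: /25
Number of subnets: 4 = 2^2
New prefix = 25 - 2 = 23
Supernet: 197.214.88.0/23


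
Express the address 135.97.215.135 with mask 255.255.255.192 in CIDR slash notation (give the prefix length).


Binary: 11111111.11111111.11111111.11000000
Count leading 1s
Prefix: /26


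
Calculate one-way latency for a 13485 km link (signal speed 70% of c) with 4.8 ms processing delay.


Speed = 0.7 * 3e5 km/s = 210000 km/s
Propagation delay = 13485 / 210000 = 0.0642 s = 64.2143 ms
Processing delay = 4.8 ms
Total one-way latency = 69.0143 ms


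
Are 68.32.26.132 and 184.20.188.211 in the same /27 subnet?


Mask: 255.255.255.224
68.32.26.132 AND mask = 68.32.26.128
184.20.188.211 AND mask = 184.20.188.192
No, different subnets (68.32.26.128 vs 184.20.188.192)


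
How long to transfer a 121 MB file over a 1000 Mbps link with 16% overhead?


Effective throughput = 1000 * (1 - 16/100) = 840 Mbps
File size in Mb = 121 * 8 = 968 Mb
Time = 968 / 840
Time = 1.1524 seconds


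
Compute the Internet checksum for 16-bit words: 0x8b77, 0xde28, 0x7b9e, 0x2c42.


Sum all words (with carry folding):
+ 0x8b77 = 0x8b77
+ 0xde28 = 0x69a0
+ 0x7b9e = 0xe53e
+ 0x2c42 = 0x1181
One's complement: ~0x1181
Checksum = 0xee7e


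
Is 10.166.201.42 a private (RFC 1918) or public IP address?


RFC 1918 private ranges:
  10.0.0.0/8 (10.0.0.0 - 10.255.255.255)
  172.16.0.0/12 (172.16.0.0 - 172.31.255.255)
  192.168.0.0/16 (192.168.0.0 - 192.168.255.255)
Private (in 10.0.0.0/8)


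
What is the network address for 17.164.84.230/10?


IP:   00010001.10100100.01010100.11100110
Mask: 11111111.11000000.00000000.00000000
AND operation:
Net:  00010001.10000000.00000000.00000000
Network: 17.128.0.0/10


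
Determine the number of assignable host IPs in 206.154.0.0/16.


Host bits = 32 - 16 = 16
Total addresses = 2^16 = 65536
Usable = total - 2 (network and broadcast)
Usable hosts: 65534


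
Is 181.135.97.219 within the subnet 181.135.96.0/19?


Subnet network: 181.135.96.0
Test IP AND mask: 181.135.96.0
Yes, 181.135.97.219 is in 181.135.96.0/19


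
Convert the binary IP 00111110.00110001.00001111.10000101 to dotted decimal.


00111110 = 62
00110001 = 49
00001111 = 15
10000101 = 133
IP: 62.49.15.133


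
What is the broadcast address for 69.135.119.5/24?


Network: 69.135.119.0/24
Host bits = 8
Set all host bits to 1:
Broadcast: 69.135.119.255


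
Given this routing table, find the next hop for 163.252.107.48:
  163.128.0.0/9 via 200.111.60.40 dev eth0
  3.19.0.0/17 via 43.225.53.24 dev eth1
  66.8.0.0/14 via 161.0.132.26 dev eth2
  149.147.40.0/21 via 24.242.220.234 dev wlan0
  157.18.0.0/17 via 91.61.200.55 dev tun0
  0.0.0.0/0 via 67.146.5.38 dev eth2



Longest prefix match for 163.252.107.48:
  /9 163.128.0.0: MATCH
  /17 3.19.0.0: no
  /14 66.8.0.0: no
  /21 149.147.40.0: no
  /17 157.18.0.0: no
  /0 0.0.0.0: MATCH
Selected: next-hop 200.111.60.40 via eth0 (matched /9)


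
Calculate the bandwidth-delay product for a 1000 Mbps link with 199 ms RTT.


BDP = bandwidth * RTT
= 1000 Mbps * 199 ms
= 1000 * 1e6 * 199 / 1000 bits
= 199000000 bits
= 24875000 bytes
= 24291.9922 KB
BDP = 199000000 bits (24875000 bytes)


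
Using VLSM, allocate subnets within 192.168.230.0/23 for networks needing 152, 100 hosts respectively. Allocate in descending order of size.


152 hosts -> /24 (254 usable): 192.168.230.0/24
100 hosts -> /25 (126 usable): 192.168.231.0/25
Allocation: 192.168.230.0/24 (152 hosts, 254 usable); 192.168.231.0/25 (100 hosts, 126 usable)


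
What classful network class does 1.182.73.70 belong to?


First octet: 1
Binary: 00000001
0xxxxxxx -> Class A (1-126)
Class A, default mask 255.0.0.0 (/8)


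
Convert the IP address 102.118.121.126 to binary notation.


102 = 01100110
118 = 01110110
121 = 01111001
126 = 01111110
Binary: 01100110.01110110.01111001.01111110


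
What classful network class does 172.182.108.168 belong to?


First octet: 172
Binary: 10101100
10xxxxxx -> Class B (128-191)
Class B, default mask 255.255.0.0 (/16)


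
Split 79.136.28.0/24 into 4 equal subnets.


New prefix = 24 + 2 = 26
Each subnet has 64 addresses
  79.136.28.0/26
  79.136.28.64/26
  79.136.28.128/26
  79.136.28.192/26
Subnets: 79.136.28.0/26, 79.136.28.64/26, 79.136.28.128/26, 79.136.28.192/26


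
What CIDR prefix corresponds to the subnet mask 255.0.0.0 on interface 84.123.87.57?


Binary: 11111111.00000000.00000000.00000000
Count leading 1s
Prefix: /8


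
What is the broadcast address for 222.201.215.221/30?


Network: 222.201.215.220/30
Host bits = 2
Set all host bits to 1:
Broadcast: 222.201.215.223


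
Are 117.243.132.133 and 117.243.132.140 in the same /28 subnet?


Mask: 255.255.255.240
117.243.132.133 AND mask = 117.243.132.128
117.243.132.140 AND mask = 117.243.132.128
Yes, same subnet (117.243.132.128)


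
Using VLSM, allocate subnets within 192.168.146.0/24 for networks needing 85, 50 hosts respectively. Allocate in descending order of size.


85 hosts -> /25 (126 usable): 192.168.146.0/25
50 hosts -> /26 (62 usable): 192.168.146.128/26
Allocation: 192.168.146.0/25 (85 hosts, 126 usable); 192.168.146.128/26 (50 hosts, 62 usable)


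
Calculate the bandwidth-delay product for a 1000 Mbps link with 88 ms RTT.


BDP = bandwidth * RTT
= 1000 Mbps * 88 ms
= 1000 * 1e6 * 88 / 1000 bits
= 88000000 bits
= 11000000 bytes
= 10742.1875 KB
BDP = 88000000 bits (11000000 bytes)


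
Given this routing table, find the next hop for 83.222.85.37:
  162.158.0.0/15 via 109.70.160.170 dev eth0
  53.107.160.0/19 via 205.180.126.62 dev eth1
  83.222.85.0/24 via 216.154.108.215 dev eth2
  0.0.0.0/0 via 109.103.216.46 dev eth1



Longest prefix match for 83.222.85.37:
  /15 162.158.0.0: no
  /19 53.107.160.0: no
  /24 83.222.85.0: MATCH
  /0 0.0.0.0: MATCH
Selected: next-hop 216.154.108.215 via eth2 (matched /24)


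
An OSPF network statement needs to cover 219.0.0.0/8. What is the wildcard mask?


Subnet mask: 255.0.0.0
Wildcard = 255.255.255.255 - subnet mask
255 - 255 = 0
255 - 0 = 255
255 - 0 = 255
255 - 0 = 255
Wildcard: 0.255.255.255


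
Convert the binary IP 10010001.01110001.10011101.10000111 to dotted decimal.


10010001 = 145
01110001 = 113
10011101 = 157
10000111 = 135
IP: 145.113.157.135


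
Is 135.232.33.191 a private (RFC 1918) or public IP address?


RFC 1918 private ranges:
  10.0.0.0/8 (10.0.0.0 - 10.255.255.255)
  172.16.0.0/12 (172.16.0.0 - 172.31.255.255)
  192.168.0.0/16 (192.168.0.0 - 192.168.255.255)
Public (not in any RFC 1918 range)


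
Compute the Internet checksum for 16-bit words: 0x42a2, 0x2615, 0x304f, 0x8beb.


Sum all words (with carry folding):
+ 0x42a2 = 0x42a2
+ 0x2615 = 0x68b7
+ 0x304f = 0x9906
+ 0x8beb = 0x24f2
One's complement: ~0x24f2
Checksum = 0xdb0d


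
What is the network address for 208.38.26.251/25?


IP:   11010000.00100110.00011010.11111011
Mask: 11111111.11111111.11111111.10000000
AND operation:
Net:  11010000.00100110.00011010.10000000
Network: 208.38.26.128/25


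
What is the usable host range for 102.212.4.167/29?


Network: 102.212.4.160
Broadcast: 102.212.4.167
First usable = network + 1
Last usable = broadcast - 1
Range: 102.212.4.161 to 102.212.4.166


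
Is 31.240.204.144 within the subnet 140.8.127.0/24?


Subnet network: 140.8.127.0
Test IP AND mask: 31.240.204.0
No, 31.240.204.144 is not in 140.8.127.0/24


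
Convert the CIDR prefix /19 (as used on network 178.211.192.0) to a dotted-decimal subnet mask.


/19 means 19 network bits, 13 host bits
Binary: 11111111111111111110000000000000
Mask: 255.255.224.0


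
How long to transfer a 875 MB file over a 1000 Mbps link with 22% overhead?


Effective throughput = 1000 * (1 - 22/100) = 780 Mbps
File size in Mb = 875 * 8 = 7000 Mb
Time = 7000 / 780
Time = 8.9744 seconds


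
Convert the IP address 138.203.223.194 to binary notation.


138 = 10001010
203 = 11001011
223 = 11011111
194 = 11000010
Binary: 10001010.11001011.11011111.11000010


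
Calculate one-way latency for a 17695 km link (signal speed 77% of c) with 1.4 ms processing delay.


Speed = 0.77 * 3e5 km/s = 231000 km/s
Propagation delay = 17695 / 231000 = 0.0766 s = 76.6017 ms
Processing delay = 1.4 ms
Total one-way latency = 78.0017 ms


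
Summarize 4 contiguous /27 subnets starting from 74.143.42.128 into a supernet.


Original prefix: /27
Number of subnets: 4 = 2^2
New prefix = 27 - 2 = 25
Supernet: 74.143.42.128/25


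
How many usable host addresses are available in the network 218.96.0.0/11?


Host bits = 32 - 11 = 21
Total addresses = 2^21 = 2097152
Usable = total - 2 (network and broadcast)
Usable hosts: 2097150


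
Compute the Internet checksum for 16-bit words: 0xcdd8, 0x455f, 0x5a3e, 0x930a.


Sum all words (with carry folding):
+ 0xcdd8 = 0xcdd8
+ 0x455f = 0x1338
+ 0x5a3e = 0x6d76
+ 0x930a = 0x0081
One's complement: ~0x0081
Checksum = 0xff7e


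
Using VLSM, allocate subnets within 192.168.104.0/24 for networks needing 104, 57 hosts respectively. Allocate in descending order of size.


104 hosts -> /25 (126 usable): 192.168.104.0/25
57 hosts -> /26 (62 usable): 192.168.104.128/26
Allocation: 192.168.104.0/25 (104 hosts, 126 usable); 192.168.104.128/26 (57 hosts, 62 usable)


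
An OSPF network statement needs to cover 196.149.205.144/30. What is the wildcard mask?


Subnet mask: 255.255.255.252
Wildcard = 255.255.255.255 - subnet mask
255 - 255 = 0
255 - 255 = 0
255 - 255 = 0
255 - 252 = 3
Wildcard: 0.0.0.3


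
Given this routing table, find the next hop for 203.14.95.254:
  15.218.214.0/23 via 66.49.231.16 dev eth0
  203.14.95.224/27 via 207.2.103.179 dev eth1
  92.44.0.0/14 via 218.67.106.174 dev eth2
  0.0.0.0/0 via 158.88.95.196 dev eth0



Longest prefix match for 203.14.95.254:
  /23 15.218.214.0: no
  /27 203.14.95.224: MATCH
  /14 92.44.0.0: no
  /0 0.0.0.0: MATCH
Selected: next-hop 207.2.103.179 via eth1 (matched /27)


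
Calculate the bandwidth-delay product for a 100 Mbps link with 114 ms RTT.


BDP = bandwidth * RTT
= 100 Mbps * 114 ms
= 100 * 1e6 * 114 / 1000 bits
= 11400000 bits
= 1425000 bytes
= 1391.6016 KB
BDP = 11400000 bits (1425000 bytes)


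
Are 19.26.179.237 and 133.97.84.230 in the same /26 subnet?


Mask: 255.255.255.192
19.26.179.237 AND mask = 19.26.179.192
133.97.84.230 AND mask = 133.97.84.192
No, different subnets (19.26.179.192 vs 133.97.84.192)


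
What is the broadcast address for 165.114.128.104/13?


Network: 165.112.0.0/13
Host bits = 19
Set all host bits to 1:
Broadcast: 165.119.255.255


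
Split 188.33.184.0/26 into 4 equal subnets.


New prefix = 26 + 2 = 28
Each subnet has 16 addresses
  188.33.184.0/28
  188.33.184.16/28
  188.33.184.32/28
  188.33.184.48/28
Subnets: 188.33.184.0/28, 188.33.184.16/28, 188.33.184.32/28, 188.33.184.48/28


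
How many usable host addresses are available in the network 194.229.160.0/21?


Host bits = 32 - 21 = 11
Total addresses = 2^11 = 2048
Usable = total - 2 (network and broadcast)
Usable hosts: 2046


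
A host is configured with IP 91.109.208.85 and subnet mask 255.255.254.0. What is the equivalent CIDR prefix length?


Binary: 11111111.11111111.11111110.00000000
Count leading 1s
Prefix: /23


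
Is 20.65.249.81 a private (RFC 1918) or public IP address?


RFC 1918 private ranges:
  10.0.0.0/8 (10.0.0.0 - 10.255.255.255)
  172.16.0.0/12 (172.16.0.0 - 172.31.255.255)
  192.168.0.0/16 (192.168.0.0 - 192.168.255.255)
Public (not in any RFC 1918 range)


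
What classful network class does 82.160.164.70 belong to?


First octet: 82
Binary: 01010010
0xxxxxxx -> Class A (1-126)
Class A, default mask 255.0.0.0 (/8)


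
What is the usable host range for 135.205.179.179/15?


Network: 135.204.0.0
Broadcast: 135.205.255.255
First usable = network + 1
Last usable = broadcast - 1
Range: 135.204.0.1 to 135.205.255.254


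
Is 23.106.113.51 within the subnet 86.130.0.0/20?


Subnet network: 86.130.0.0
Test IP AND mask: 23.106.112.0
No, 23.106.113.51 is not in 86.130.0.0/20


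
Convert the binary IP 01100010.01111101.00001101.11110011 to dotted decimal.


01100010 = 98
01111101 = 125
00001101 = 13
11110011 = 243
IP: 98.125.13.243


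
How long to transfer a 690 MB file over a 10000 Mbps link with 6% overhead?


Effective throughput = 10000 * (1 - 6/100) = 9400 Mbps
File size in Mb = 690 * 8 = 5520 Mb
Time = 5520 / 9400
Time = 0.5872 seconds


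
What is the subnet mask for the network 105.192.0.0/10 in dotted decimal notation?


/10 means 10 network bits, 22 host bits
Binary: 11111111110000000000000000000000
Mask: 255.192.0.0


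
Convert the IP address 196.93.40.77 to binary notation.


196 = 11000100
93 = 01011101
40 = 00101000
77 = 01001101
Binary: 11000100.01011101.00101000.01001101


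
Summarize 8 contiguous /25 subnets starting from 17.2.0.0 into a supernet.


Original prefix: /25
Number of subnets: 8 = 2^3
New prefix = 25 - 3 = 22
Supernet: 17.2.0.0/22


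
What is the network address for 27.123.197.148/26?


IP:   00011011.01111011.11000101.10010100
Mask: 11111111.11111111.11111111.11000000
AND operation:
Net:  00011011.01111011.11000101.10000000
Network: 27.123.197.128/26


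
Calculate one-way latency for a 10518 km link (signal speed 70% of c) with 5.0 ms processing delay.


Speed = 0.7 * 3e5 km/s = 210000 km/s
Propagation delay = 10518 / 210000 = 0.0501 s = 50.0857 ms
Processing delay = 5.0 ms
Total one-way latency = 55.0857 ms


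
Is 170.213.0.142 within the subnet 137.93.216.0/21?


Subnet network: 137.93.216.0
Test IP AND mask: 170.213.0.0
No, 170.213.0.142 is not in 137.93.216.0/21


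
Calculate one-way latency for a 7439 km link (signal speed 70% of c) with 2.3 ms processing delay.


Speed = 0.7 * 3e5 km/s = 210000 km/s
Propagation delay = 7439 / 210000 = 0.0354 s = 35.4238 ms
Processing delay = 2.3 ms
Total one-way latency = 37.7238 ms


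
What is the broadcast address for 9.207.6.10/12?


Network: 9.192.0.0/12
Host bits = 20
Set all host bits to 1:
Broadcast: 9.207.255.255


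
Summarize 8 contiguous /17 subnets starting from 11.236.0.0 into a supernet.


Original prefix: /17
Number of subnets: 8 = 2^3
New prefix = 17 - 3 = 14
Supernet: 11.236.0.0/14


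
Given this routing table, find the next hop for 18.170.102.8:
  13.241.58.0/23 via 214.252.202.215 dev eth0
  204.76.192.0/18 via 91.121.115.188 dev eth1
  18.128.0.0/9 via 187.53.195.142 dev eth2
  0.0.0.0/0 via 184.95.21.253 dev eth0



Longest prefix match for 18.170.102.8:
  /23 13.241.58.0: no
  /18 204.76.192.0: no
  /9 18.128.0.0: MATCH
  /0 0.0.0.0: MATCH
Selected: next-hop 187.53.195.142 via eth2 (matched /9)
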